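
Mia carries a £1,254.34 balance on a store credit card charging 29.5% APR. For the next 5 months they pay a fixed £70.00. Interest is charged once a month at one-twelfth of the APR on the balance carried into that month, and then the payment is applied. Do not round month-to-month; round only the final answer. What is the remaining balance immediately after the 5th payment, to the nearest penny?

Monthly rate r = 29.5%/12 = 2.45833% = 0.0245833.
Each month: B ← B·(1+r) − £70.00.
Month 1: interest £30.84; balance after payment £1,215.18.
Month 2: interest £29.87; balance after payment £1,175.05.
Month 3: interest £28.89; balance after payment £1,133.94.
Month 4: interest £27.88; balance after payment £1,091.81.
Month 5: interest £26.84; balance after payment £1,048.65.

£1,048.65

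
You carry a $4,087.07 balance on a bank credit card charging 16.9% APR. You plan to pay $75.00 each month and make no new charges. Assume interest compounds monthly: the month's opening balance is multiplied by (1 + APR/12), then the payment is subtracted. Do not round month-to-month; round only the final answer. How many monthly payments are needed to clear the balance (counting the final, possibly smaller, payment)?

Monthly rate r = 16.9%/12 = 1.40833% = 0.0140833.
Recurrence: B ← B·(1+r) − $75.00.
Month 1: interest $57.56; balance after payment $4,069.63.
Month 2: interest $57.31; balance after payment $4,051.94.
Closed form: n = −ln(1 − rB₀/P)/ln(1+r) = −ln(0.23254)/ln(1.01408) ≈ 104.304, so the balance reaches zero during payment 105.

105 months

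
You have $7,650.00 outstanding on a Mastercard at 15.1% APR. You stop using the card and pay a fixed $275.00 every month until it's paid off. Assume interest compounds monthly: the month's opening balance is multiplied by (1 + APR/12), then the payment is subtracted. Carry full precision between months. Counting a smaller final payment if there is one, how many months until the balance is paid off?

35 months

Monthly rate r = 15.1%/12 = 1.25833% = 0.0125833.
Recurrence: B ← B·(1+r) − $275.00.
Month 1: interest $96.26; balance after payment $7,471.26.
Month 2: interest $94.01; balance after payment $7,290.28.
Closed form: n = −ln(1 − rB₀/P)/ln(1+r) = −ln(0.64995)/ln(1.01258) ≈ 34.455, so the balance reaches zero during payment 35.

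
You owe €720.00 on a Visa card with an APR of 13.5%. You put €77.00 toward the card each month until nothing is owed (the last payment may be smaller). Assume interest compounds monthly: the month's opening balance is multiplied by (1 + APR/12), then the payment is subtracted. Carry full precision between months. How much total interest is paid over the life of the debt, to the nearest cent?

Monthly rate r = 13.5%/12 = 1.125% = 0.01125.
Payoff takes n = ⌈−ln(1 − rB₀/P)/ln(1+r)⌉ = ⌈9.935⌉ = 10 payments; the last is €72.05.
Total paid = 9·€77.00 + €72.05 = €765.05.
Total interest = total paid − principal = €765.05 − €720.00 = €45.05.

€45.05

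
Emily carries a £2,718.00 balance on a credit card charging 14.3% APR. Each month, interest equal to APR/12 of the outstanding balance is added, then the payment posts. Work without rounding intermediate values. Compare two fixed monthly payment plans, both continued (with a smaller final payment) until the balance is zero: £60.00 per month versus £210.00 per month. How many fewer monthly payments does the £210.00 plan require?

51 fewer payments

Monthly rate r = 14.3%/12 = 1.19167% = 0.0119167.
At £60.00/mo: n = ⌈−ln(1 − rB₀/P)/ln(1+r)⌉ = 66 payments (last £31.21); total interest = total paid − £2,718.00 = £1,213.21.
At £210.00/mo: 15 payments (last £29.71); total interest £251.71.
Payments saved = 66 − 15 = 51.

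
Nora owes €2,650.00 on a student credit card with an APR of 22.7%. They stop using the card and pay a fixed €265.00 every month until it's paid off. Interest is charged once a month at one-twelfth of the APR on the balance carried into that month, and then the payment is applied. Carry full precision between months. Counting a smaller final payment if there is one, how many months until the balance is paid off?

Monthly rate r = 22.7%/12 = 1.89167% = 0.0189167.
Recurrence: B ← B·(1+r) − €265.00.
Month 1: interest €50.13; balance after payment €2,435.13.
Month 2: interest €46.06; balance after payment €2,216.19.
Closed form: n = −ln(1 − rB₀/P)/ln(1+r) = −ln(0.81083)/ln(1.01892) ≈ 11.190, so the balance reaches zero during payment 12.

12 payments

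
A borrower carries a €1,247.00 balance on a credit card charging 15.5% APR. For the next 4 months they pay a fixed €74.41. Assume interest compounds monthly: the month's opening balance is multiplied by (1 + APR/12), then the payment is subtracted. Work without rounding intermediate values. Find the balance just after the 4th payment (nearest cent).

€1,009.23

Monthly rate r = 15.5%/12 = 1.29167% = 0.0129167.
Each month: B ← B·(1+r) − €74.41.
Month 1: interest €16.11; balance after payment €1,188.70.
Month 2: interest €15.35; balance after payment €1,129.64.
Month 3: interest €14.59; balance after payment €1,069.82.
Month 4: interest €13.82; balance after payment €1,009.23.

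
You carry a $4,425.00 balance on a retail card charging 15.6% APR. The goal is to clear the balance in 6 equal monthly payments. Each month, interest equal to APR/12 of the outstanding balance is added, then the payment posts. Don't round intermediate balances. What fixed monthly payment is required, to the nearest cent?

Monthly rate r = 15.6%/12 = 1.3% = 0.013.
Level-payment amortization: P = B₀·r / (1 − (1+r)^(−n)) = 4425.00·0.013 / (1 − 1.013^(−6)).
Denominator 1 − (1+r)^(−6) = 0.0745705247.
P = 57.525 / 0.0745705247 ≈ 771.42.

$771.42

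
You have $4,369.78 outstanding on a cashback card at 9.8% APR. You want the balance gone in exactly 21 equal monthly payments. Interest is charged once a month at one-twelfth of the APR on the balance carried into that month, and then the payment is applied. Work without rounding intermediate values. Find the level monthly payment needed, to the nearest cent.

Monthly rate r = 9.8%/12 = 0.816667% = 0.00816667.
Level-payment amortization: P = B₀·r / (1 − (1+r)^(−n)) = 4369.78·0.00816667 / (1 − 1.00817^(−21)).
Denominator 1 − (1+r)^(−21) = 0.157012794.
P = 35.6865 / 0.157012794 ≈ 227.28.

$227.28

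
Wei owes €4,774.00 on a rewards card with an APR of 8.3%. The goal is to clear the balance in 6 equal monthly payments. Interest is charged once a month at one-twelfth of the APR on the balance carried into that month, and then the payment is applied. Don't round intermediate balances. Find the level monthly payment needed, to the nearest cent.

Monthly rate r = 8.3%/12 = 0.691667% = 0.00691667.
Level-payment amortization: P = B₀·r / (1 − (1+r)^(−n)) = 4774.00·0.00691667 / (1 − 1.00692^(−6)).
Denominator 1 − (1+r)^(−6) = 0.0405135999.
P = 33.0202 / 0.0405135999 ≈ 815.04.

€815.04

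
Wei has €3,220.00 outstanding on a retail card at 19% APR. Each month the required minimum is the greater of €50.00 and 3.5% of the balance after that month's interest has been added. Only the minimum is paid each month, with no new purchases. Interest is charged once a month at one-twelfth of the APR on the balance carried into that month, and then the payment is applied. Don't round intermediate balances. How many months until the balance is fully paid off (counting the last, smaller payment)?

Monthly rate r = 19%/12 = 1.58333% = 0.0158333.
While 3.5% of the post-interest balance exceeds €50.00, each month B ← (B·(1+r))·(1 − 0.035), i.e. B shrinks by the factor (1+r)·0.965 = 0.98028.
This holds for months 1–42. Entering month 43 the balance is €1,394.91; 3.5% of the post-interest balance is now below €50.00, so the flat €50.00 minimum applies from here.
From month 43 a fixed €50.00 at rate r clears €1,394.91 in 38 more payments. Total: 42 + 38 = 80 months.

80 months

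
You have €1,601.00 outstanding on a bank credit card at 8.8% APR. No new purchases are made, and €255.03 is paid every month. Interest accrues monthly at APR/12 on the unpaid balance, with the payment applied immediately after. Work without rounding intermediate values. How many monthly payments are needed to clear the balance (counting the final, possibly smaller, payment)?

Monthly rate r = 8.8%/12 = 0.733333% = 0.00733333.
Recurrence: B ← B·(1+r) − €255.03.
Month 1: interest €11.74; balance after payment €1,357.71.
Month 2: interest €9.96; balance after payment €1,112.64.
Closed form: n = −ln(1 − rB₀/P)/ln(1+r) = −ln(0.95396)/ln(1.00733) ≈ 6.450, so the balance reaches zero during payment 7.

7 payments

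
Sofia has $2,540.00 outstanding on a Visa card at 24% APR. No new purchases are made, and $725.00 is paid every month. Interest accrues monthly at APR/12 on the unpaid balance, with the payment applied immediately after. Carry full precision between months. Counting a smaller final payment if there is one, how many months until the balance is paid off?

4 payments

Monthly rate r = 24%/12 = 2% = 0.02.
Recurrence: B ← B·(1+r) − $725.00.
Month 1: interest $50.80; balance after payment $1,865.80.
Month 2: interest $37.32; balance after payment $1,178.12.
Month 3: interest $23.56; balance after payment $476.68.
Month 4: interest $9.53; balance after payment $0.00.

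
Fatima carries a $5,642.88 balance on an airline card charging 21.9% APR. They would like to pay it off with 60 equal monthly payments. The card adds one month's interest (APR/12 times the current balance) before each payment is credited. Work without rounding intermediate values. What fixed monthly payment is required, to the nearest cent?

Monthly rate r = 21.9%/12 = 1.825% = 0.01825.
Level-payment amortization: P = B₀·r / (1 − (1+r)^(−n)) = 5642.88·0.01825 / (1 − 1.01825^(−60)).
Denominator 1 − (1+r)^(−60) = 0.662141481.
P = 102.983 / 0.662141481 ≈ 155.53.

$155.53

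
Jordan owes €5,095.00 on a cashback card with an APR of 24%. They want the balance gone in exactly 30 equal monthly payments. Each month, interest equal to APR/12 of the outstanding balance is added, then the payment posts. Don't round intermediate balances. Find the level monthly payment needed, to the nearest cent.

€227.49

Monthly rate r = 24%/12 = 2% = 0.02.
Level-payment amortization: P = B₀·r / (1 − (1+r)^(−n)) = 5095.00·0.02 / (1 − 1.02^(−30)).
Denominator 1 − (1+r)^(−30) = 0.447929111.
P = 101.9 / 0.447929111 ≈ 227.49.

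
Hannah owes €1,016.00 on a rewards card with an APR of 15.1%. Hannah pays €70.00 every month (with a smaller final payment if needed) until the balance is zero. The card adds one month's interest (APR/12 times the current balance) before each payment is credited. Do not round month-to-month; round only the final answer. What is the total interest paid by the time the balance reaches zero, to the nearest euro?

€113

Monthly rate r = 15.1%/12 = 1.25833% = 0.0125833.
Payoff takes n = ⌈−ln(1 − rB₀/P)/ln(1+r)⌉ = ⌈16.128⌉ = 17 payments; the last is €8.98.
Total paid = 16·€70.00 + €8.98 = €1,128.98.
Total interest = total paid − principal = €1,128.98 − €1,016.00 = €112.98.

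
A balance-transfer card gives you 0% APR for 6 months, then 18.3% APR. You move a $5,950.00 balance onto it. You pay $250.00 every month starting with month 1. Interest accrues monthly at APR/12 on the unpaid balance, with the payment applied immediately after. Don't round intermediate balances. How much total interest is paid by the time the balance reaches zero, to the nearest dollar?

Promo months 1–6 at r₀ = 0%/12 = 0; months 7+ at r₁ = 18.3%/12 = 0.01525.
After month 6 (no interest yet): B = $5,950.00 − 6·$250.00 = $4,450.00.
Then at r₁ with $250.00/mo: n₂ = −ln(1 − r₁·B/P)/ln(1+r₁) ≈ 20.93 → 21 more payments.
Total paid = 26·$250.00 + $231.41 = $6,731.41; interest = $6,731.41 − $5,950.00 = $781.41.

$781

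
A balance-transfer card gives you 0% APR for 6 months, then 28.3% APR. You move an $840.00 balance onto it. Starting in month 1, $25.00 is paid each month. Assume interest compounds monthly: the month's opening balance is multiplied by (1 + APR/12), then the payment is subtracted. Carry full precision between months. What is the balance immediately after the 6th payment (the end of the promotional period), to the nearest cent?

Promo months 1–6 at r₀ = 0%/12 = 0; months 7+ at r₁ = 28.3%/12 = 0.0235833.
After month 6 (no interest yet): B = $840.00 − 6·$25.00 = $690.00.

$690.00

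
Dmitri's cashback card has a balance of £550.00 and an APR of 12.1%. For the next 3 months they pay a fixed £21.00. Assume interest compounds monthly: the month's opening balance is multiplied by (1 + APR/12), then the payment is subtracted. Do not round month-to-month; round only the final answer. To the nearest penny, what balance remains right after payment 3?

Monthly rate r = 12.1%/12 = 1.00833% = 0.0100833.
Each month: B ← B·(1+r) − £21.00.
Month 1: interest £5.55; balance after payment £534.55.
Month 2: interest £5.39; balance after payment £518.94.
Month 3: interest £5.23; balance after payment £503.17.

£503.17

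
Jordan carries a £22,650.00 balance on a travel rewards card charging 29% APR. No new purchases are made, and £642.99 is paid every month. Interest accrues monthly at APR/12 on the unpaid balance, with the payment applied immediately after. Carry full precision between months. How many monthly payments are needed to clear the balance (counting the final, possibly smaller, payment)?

Monthly rate r = 29%/12 = 2.41667% = 0.0241667.
Recurrence: B ← B·(1+r) − £642.99.
Month 1: interest £547.38; balance after payment £22,554.38.
Month 2: interest £545.06; balance after payment £22,456.46.
Closed form: n = −ln(1 − rB₀/P)/ln(1+r) = −ln(0.1487)/ln(1.02417) ≈ 79.810, so the balance reaches zero during payment 80.

80 payments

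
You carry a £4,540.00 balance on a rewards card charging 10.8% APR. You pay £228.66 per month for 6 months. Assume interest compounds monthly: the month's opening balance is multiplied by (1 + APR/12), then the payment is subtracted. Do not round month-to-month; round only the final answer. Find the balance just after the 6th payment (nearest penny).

£3,387.54

Monthly rate r = 10.8%/12 = 0.9% = 0.009.
Each month: B ← B·(1+r) − £228.66.
Month 1: interest £40.86; balance after payment £4,352.20.
Month 2: interest £39.17; balance after payment £4,162.71.
Month 3: interest £37.46; balance after payment £3,971.51.
Month 4: interest £35.74; balance after payment £3,778.60.
Month 5: interest £34.01; balance after payment £3,583.95.
Month 6: interest £32.26; balance after payment £3,387.54.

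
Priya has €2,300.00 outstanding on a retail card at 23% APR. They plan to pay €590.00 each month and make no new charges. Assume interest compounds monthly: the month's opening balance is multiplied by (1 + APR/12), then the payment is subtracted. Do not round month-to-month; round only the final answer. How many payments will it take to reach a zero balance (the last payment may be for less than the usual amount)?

Monthly rate r = 23%/12 = 1.91667% = 0.0191667.
Recurrence: B ← B·(1+r) − €590.00.
Month 1: interest €44.08; balance after payment €1,754.08.
Month 2: interest €33.62; balance after payment €1,197.70.
Month 3: interest €22.96; balance after payment €630.66.
Month 4: interest €12.09; balance after payment €52.75.
Month 5: interest €1.01; balance after payment €0.00.

5 months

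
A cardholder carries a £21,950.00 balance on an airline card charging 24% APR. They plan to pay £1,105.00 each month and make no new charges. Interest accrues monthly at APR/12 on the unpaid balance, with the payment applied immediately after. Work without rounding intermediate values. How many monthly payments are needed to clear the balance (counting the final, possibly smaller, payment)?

26 payments

Monthly rate r = 24%/12 = 2% = 0.02.
Recurrence: B ← B·(1+r) − £1,105.00.
Month 1: interest £439.00; balance after payment £21,284.00.
Month 2: interest £425.68; balance after payment £20,604.68.
Closed form: n = −ln(1 − rB₀/P)/ln(1+r) = −ln(0.60271)/ln(1.02) ≈ 25.568, so the balance reaches zero during payment 26.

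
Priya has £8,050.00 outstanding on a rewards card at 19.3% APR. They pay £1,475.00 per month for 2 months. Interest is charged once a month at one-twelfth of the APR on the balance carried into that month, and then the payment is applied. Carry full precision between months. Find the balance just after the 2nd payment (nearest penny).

£5,337.30

Monthly rate r = 19.3%/12 = 1.60833% = 0.0160833.
Each month: B ← B·(1+r) − £1,475.00.
Month 1: interest £129.47; balance after payment £6,704.47.
Month 2: interest £107.83; balance after payment £5,337.30.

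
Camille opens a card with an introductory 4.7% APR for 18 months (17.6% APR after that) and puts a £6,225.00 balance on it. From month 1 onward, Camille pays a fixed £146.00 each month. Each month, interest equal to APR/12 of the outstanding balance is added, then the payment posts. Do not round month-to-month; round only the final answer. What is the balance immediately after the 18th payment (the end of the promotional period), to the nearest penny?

£3,961.44

Promo months 1–18 at r₀ = 4.7%/12 = 0.00391667; months 19+ at r₁ = 17.6%/12 = 0.0146667.
After month 18: iterate B ← B·(1+r₀) − £146.00 for 18 months → £3,961.44.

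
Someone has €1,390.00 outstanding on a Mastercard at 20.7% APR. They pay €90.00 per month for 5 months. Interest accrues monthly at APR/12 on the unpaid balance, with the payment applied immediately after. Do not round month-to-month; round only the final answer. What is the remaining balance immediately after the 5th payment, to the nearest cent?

€1,048.30

Monthly rate r = 20.7%/12 = 1.725% = 0.01725.
Each month: B ← B·(1+r) − €90.00.
Month 1: interest €23.98; balance after payment €1,323.98.
Month 2: interest €22.84; balance after payment €1,256.82.
Month 3: interest €21.68; balance after payment €1,188.50.
Month 4: interest €20.50; balance after payment €1,119.00.
Month 5: interest €19.30; balance after payment €1,048.30.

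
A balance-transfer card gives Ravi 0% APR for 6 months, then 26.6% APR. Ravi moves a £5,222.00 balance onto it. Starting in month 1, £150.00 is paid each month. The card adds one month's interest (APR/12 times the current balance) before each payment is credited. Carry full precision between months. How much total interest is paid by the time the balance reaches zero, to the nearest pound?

£2,643

Promo months 1–6 at r₀ = 0%/12 = 0; months 7+ at r₁ = 26.6%/12 = 0.0221667.
After month 6 (no interest yet): B = £5,222.00 − 6·£150.00 = £4,322.00.
Then at r₁ with £150.00/mo: n₂ = −ln(1 − r₁·B/P)/ln(1+r₁) ≈ 46.43 → 47 more payments.
Total paid = 52·£150.00 + £65.43 = £7,865.43; interest = £7,865.43 − £5,222.00 = £2,643.43.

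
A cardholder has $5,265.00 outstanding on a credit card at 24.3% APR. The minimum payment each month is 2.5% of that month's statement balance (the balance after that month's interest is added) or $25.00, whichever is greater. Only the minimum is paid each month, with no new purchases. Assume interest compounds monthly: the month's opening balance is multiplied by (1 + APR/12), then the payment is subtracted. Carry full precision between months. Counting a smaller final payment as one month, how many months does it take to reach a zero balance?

Monthly rate r = 24.3%/12 = 2.025% = 0.02025.
While 2.5% of the post-interest balance exceeds $25.00, each month B ← (B·(1+r))·(1 − 0.025), i.e. B shrinks by the factor (1+r)·0.975 = 0.99474.
This holds for months 1–319. Entering month 320 the balance is $980.12; 2.5% of the post-interest balance is now below $25.00, so the flat $25.00 minimum applies from here.
From month 320 a fixed $25.00 at rate r clears $980.12 in 79 more payments. Total: 319 + 79 = 398 months.

398 months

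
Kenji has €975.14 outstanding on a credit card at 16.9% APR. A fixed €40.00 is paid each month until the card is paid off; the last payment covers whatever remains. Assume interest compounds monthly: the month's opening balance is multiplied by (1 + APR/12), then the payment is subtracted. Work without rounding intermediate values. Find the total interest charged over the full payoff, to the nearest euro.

Monthly rate r = 16.9%/12 = 1.40833% = 0.0140833.
Payoff takes n = ⌈−ln(1 − rB₀/P)/ln(1+r)⌉ = ⌈30.073⌉ = 31 payments; the last is €2.94.
Total paid = 30·€40.00 + €2.94 = €1,202.94.
Total interest = total paid − principal = €1,202.94 − €975.14 = €227.80.

€228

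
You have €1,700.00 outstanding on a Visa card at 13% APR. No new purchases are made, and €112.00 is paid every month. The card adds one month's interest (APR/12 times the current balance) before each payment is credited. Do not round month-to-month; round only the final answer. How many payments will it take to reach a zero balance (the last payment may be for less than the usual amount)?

Monthly rate r = 13%/12 = 1.08333% = 0.0108333.
Recurrence: B ← B·(1+r) − €112.00.
Month 1: interest €18.42; balance after payment €1,606.42.
Month 2: interest €17.40; balance after payment €1,511.82.
Closed form: n = −ln(1 − rB₀/P)/ln(1+r) = −ln(0.83557)/ln(1.01083) ≈ 16.672, so the balance reaches zero during payment 17.

17 payments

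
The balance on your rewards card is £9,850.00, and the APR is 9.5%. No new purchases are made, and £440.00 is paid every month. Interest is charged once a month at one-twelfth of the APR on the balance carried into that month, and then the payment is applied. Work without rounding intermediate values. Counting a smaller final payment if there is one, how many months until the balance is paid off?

Monthly rate r = 9.5%/12 = 0.791667% = 0.00791667.
Recurrence: B ← B·(1+r) − £440.00.
Month 1: interest £77.98; balance after payment £9,487.98.
Month 2: interest £75.11; balance after payment £9,123.09.
Closed form: n = −ln(1 − rB₀/P)/ln(1+r) = −ln(0.82277)/ln(1.00792) ≈ 24.738, so the balance reaches zero during payment 25.

25 months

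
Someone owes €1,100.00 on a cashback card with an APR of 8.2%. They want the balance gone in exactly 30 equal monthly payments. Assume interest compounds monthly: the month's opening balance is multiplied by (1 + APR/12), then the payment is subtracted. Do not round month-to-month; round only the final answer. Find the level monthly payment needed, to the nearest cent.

€40.68

Monthly rate r = 8.2%/12 = 0.683333% = 0.00683333.
Level-payment amortization: P = B₀·r / (1 − (1+r)^(−n)) = 1100.00·0.00683333 / (1 − 1.00683^(−30)).
Denominator 1 − (1+r)^(−30) = 0.184784479.
P = 7.51667 / 0.184784479 ≈ 40.68.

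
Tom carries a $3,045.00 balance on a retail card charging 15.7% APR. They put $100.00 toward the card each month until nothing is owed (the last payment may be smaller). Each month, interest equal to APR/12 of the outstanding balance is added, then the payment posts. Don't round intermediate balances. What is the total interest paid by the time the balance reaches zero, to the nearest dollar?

Monthly rate r = 15.7%/12 = 1.30833% = 0.0130833.
Payoff takes n = ⌈−ln(1 − rB₀/P)/ln(1+r)⌉ = ⌈39.092⌉ = 40 payments; the last is $9.29.
Total paid = 39·$100.00 + $9.29 = $3,909.29.
Total interest = total paid − principal = $3,909.29 − $3,045.00 = $864.29.

$864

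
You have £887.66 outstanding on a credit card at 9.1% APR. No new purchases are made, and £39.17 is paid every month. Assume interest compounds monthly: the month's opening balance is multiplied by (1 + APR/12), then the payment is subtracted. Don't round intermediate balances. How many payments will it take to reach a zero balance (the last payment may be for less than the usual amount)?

25 months

Monthly rate r = 9.1%/12 = 0.758333% = 0.00758333.
Recurrence: B ← B·(1+r) − £39.17.
Month 1: interest £6.73; balance after payment £855.22.
Month 2: interest £6.49; balance after payment £822.54.
Closed form: n = −ln(1 − rB₀/P)/ln(1+r) = −ln(0.82815)/ln(1.00758) ≈ 24.960, so the balance reaches zero during payment 25.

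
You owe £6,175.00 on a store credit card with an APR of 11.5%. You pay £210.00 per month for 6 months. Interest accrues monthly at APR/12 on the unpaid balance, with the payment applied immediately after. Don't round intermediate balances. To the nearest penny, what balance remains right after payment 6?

£5,248.10

Monthly rate r = 11.5%/12 = 0.958333% = 0.00958333.
Each month: B ← B·(1+r) − £210.00.
Month 1: interest £59.18; balance after payment £6,024.18.
Month 2: interest £57.73; balance after payment £5,871.91.
Month 3: interest £56.27; balance after payment £5,718.18.
Month 4: interest £54.80; balance after payment £5,562.98.
Month 5: interest £53.31; balance after payment £5,406.29.
Month 6: interest £51.81; balance after payment £5,248.10.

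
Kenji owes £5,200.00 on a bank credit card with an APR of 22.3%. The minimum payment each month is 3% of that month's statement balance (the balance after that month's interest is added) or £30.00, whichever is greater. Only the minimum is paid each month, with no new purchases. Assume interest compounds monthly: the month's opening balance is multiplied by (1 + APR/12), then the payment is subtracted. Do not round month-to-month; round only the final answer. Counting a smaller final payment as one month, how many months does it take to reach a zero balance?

Monthly rate r = 22.3%/12 = 1.85833% = 0.0185833.
While 3% of the post-interest balance exceeds £30.00, each month B ← (B·(1+r))·(1 − 0.03), i.e. B shrinks by the factor (1+r)·0.97 = 0.98803.
This holds for months 1–139. Entering month 140 the balance is £974.53; 3% of the post-interest balance is now below £30.00, so the flat £30.00 minimum applies from here.
From month 140 a fixed £30.00 at rate r clears £974.53 in 51 more payments. Total: 139 + 51 = 190 months.

190 months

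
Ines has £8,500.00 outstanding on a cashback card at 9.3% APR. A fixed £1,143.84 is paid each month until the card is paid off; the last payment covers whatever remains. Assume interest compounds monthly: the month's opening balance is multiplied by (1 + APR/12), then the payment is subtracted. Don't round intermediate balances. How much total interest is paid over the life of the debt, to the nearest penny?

£289.42

Monthly rate r = 9.3%/12 = 0.775% = 0.00775.
Payoff takes n = ⌈−ln(1 − rB₀/P)/ln(1+r)⌉ = ⌈7.683⌉ = 8 payments; the last is £782.54.
Total paid = 7·£1,143.84 + £782.54 = £8,789.42.
Total interest = total paid − principal = £8,789.42 − £8,500.00 = £289.42.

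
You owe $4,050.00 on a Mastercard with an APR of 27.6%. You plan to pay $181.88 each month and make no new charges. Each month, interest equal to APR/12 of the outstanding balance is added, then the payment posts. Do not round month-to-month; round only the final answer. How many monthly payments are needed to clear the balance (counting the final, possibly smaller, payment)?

32 months

Monthly rate r = 27.6%/12 = 2.3% = 0.023.
Recurrence: B ← B·(1+r) − $181.88.
Month 1: interest $93.15; balance after payment $3,961.27.
Month 2: interest $91.11; balance after payment $3,870.50.
Closed form: n = −ln(1 − rB₀/P)/ln(1+r) = −ln(0.48785)/ln(1.023) ≈ 31.564, so the balance reaches zero during payment 32.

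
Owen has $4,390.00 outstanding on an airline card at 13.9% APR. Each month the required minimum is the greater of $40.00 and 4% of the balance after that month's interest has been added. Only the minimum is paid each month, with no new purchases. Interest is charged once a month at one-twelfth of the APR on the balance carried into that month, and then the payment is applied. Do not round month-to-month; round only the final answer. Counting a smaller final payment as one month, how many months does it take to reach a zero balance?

81 months

Monthly rate r = 13.9%/12 = 1.15833% = 0.0115833.
While 4% of the post-interest balance exceeds $40.00, each month B ← (B·(1+r))·(1 − 0.04), i.e. B shrinks by the factor (1+r)·0.96 = 0.97112.
This holds for months 1–51. Entering month 52 the balance is $984.88; 4% of the post-interest balance is now below $40.00, so the flat $40.00 minimum applies from here.
From month 52 a fixed $40.00 at rate r clears $984.88 in 30 more payments. Total: 51 + 30 = 81 months.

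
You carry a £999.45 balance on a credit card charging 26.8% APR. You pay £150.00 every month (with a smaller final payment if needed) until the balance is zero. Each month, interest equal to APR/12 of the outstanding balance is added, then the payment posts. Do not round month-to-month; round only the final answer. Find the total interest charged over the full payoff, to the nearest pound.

£95

Monthly rate r = 26.8%/12 = 2.23333% = 0.0223333.
Payoff takes n = ⌈−ln(1 − rB₀/P)/ln(1+r)⌉ = ⌈7.294⌉ = 8 payments; the last is £44.51.
Total paid = 7·£150.00 + £44.51 = £1,094.51.
Total interest = total paid − principal = £1,094.51 − £999.45 = £95.06.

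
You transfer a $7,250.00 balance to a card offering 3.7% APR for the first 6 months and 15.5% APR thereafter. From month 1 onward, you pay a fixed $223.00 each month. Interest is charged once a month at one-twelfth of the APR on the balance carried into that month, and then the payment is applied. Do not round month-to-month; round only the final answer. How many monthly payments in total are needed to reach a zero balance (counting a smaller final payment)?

40 months

Promo months 1–6 at r₀ = 3.7%/12 = 0.00308333; months 7+ at r₁ = 15.5%/12 = 0.0129167.
After month 6: iterate B ← B·(1+r₀) − $223.00 for 6 months → $6,036.81.
Then at r₁ with $223.00/mo: n₂ = −ln(1 − r₁·B/P)/ln(1+r₁) ≈ 33.53 → 34 more payments.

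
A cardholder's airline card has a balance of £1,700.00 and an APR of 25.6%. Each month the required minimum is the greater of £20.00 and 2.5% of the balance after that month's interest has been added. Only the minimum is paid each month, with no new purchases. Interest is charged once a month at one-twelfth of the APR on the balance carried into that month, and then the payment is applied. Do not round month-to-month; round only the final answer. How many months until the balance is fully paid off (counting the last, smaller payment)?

Monthly rate r = 25.6%/12 = 2.13333% = 0.0213333.
While 2.5% of the post-interest balance exceeds £20.00, each month B ← (B·(1+r))·(1 − 0.025), i.e. B shrinks by the factor (1+r)·0.975 = 0.9958.
This holds for months 1–185. Entering month 186 the balance is £780.35; 2.5% of the post-interest balance is now below £20.00, so the flat £20.00 minimum applies from here.
From month 186 a fixed £20.00 at rate r clears £780.35 in 85 more payments. Total: 185 + 85 = 270 months.

270 months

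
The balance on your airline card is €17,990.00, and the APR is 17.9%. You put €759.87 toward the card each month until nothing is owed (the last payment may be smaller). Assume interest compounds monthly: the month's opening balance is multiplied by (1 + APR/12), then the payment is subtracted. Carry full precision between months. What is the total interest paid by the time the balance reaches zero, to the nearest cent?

Monthly rate r = 17.9%/12 = 1.49167% = 0.0149167.
Payoff takes n = ⌈−ln(1 − rB₀/P)/ln(1+r)⌉ = ⌈29.423⌉ = 30 payments; the last is €322.52.
Total paid = 29·€759.87 + €322.52 = €22,358.75.
Total interest = total paid − principal = €22,358.75 − €17,990.00 = €4,368.75.

€4,368.75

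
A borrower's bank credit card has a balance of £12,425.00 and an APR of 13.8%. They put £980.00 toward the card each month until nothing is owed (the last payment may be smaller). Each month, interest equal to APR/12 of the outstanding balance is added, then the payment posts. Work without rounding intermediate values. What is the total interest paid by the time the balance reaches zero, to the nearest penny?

Monthly rate r = 13.8%/12 = 1.15% = 0.0115.
Payoff takes n = ⌈−ln(1 − rB₀/P)/ln(1+r)⌉ = ⌈13.782⌉ = 14 payments; the last is £767.78.
Total paid = 13·£980.00 + £767.78 = £13,507.78.
Total interest = total paid − principal = £13,507.78 − £12,425.00 = £1,082.78.

£1,082.78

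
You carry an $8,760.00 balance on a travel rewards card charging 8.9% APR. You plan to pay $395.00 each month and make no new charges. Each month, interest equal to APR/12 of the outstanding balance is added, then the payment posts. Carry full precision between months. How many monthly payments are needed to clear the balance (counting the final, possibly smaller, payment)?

25 payments

Monthly rate r = 8.9%/12 = 0.741667% = 0.00741667.
Recurrence: B ← B·(1+r) − $395.00.
Month 1: interest $64.97; balance after payment $8,429.97.
Month 2: interest $62.52; balance after payment $8,097.49.
Closed form: n = −ln(1 − rB₀/P)/ln(1+r) = −ln(0.83552)/ln(1.00742) ≈ 24.319, so the balance reaches zero during payment 25.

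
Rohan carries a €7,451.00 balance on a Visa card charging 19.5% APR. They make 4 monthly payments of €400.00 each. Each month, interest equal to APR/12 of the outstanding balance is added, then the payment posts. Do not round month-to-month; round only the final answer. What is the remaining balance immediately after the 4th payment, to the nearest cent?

Monthly rate r = 19.5%/12 = 1.625% = 0.01625.
Each month: B ← B·(1+r) − €400.00.
Month 1: interest €121.08; balance after payment €7,172.08.
Month 2: interest €116.55; balance after payment €6,888.63.
Month 3: interest €111.94; balance after payment €6,600.57.
Month 4: interest €107.26; balance after payment €6,307.82.

€6,307.82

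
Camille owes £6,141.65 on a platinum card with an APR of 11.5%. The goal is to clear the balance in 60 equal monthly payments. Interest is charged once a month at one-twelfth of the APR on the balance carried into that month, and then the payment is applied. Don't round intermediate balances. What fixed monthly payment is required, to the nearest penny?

£135.07

Monthly rate r = 11.5%/12 = 0.958333% = 0.00958333.
Level-payment amortization: P = B₀·r / (1 − (1+r)^(−n)) = 6141.65·0.00958333 / (1 − 1.00958^(−60)).
Denominator 1 − (1+r)^(−60) = 0.435752486.
P = 58.8575 / 0.435752486 ≈ 135.07.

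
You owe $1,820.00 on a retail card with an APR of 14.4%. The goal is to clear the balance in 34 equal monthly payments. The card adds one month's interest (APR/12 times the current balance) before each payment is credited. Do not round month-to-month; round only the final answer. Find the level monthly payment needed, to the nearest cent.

Monthly rate r = 14.4%/12 = 1.2% = 0.012.
Level-payment amortization: P = B₀·r / (1 − (1+r)^(−n)) = 1820.00·0.012 / (1 − 1.012^(−34)).
Denominator 1 − (1+r)^(−34) = 0.333404197.
P = 21.84 / 0.333404197 ≈ 65.51.

$65.51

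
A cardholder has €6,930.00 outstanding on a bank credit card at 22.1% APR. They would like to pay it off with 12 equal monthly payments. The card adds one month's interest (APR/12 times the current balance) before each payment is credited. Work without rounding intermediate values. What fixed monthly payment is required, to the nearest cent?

Monthly rate r = 22.1%/12 = 1.84167% = 0.0184167.
Level-payment amortization: P = B₀·r / (1 − (1+r)^(−n)) = 6930.00·0.0184167 / (1 − 1.01842^(−12)).
Denominator 1 − (1+r)^(−12) = 0.19666993.
P = 127.628 / 0.19666993 ≈ 648.94.

€648.94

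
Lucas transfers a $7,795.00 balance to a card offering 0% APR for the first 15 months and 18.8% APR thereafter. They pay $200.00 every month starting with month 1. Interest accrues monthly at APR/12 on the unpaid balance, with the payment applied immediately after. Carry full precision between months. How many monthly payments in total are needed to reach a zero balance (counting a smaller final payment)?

Promo months 1–15 at r₀ = 0%/12 = 0; months 16+ at r₁ = 18.8%/12 = 0.0156667.
After month 15 (no interest yet): B = $7,795.00 − 15·$200.00 = $4,795.00.
Then at r₁ with $200.00/mo: n₂ = −ln(1 − r₁·B/P)/ln(1+r₁) ≈ 30.30 → 31 more payments.

46 payments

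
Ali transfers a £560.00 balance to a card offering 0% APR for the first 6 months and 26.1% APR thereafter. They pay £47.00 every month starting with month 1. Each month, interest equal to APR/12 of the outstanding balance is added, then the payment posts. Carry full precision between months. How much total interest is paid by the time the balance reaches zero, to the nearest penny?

£22.93

Promo months 1–6 at r₀ = 0%/12 = 0; months 7+ at r₁ = 26.1%/12 = 0.02175.
After month 6 (no interest yet): B = £560.00 − 6·£47.00 = £278.00.
Then at r₁ with £47.00/mo: n₂ = −ln(1 − r₁·B/P)/ln(1+r₁) ≈ 6.40 → 7 more payments.
Total paid = 12·£47.00 + £18.93 = £582.93; interest = £582.93 − £560.00 = £22.93.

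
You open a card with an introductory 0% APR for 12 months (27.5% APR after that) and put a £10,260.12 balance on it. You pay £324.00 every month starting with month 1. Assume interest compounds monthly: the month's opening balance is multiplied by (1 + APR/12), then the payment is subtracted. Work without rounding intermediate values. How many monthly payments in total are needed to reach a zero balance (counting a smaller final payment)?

39 payments

Promo months 1–12 at r₀ = 0%/12 = 0; months 13+ at r₁ = 27.5%/12 = 0.0229167.
After month 12 (no interest yet): B = £10,260.12 − 12·£324.00 = £6,372.12.
Then at r₁ with £324.00/mo: n₂ = −ln(1 − r₁·B/P)/ln(1+r₁) ≈ 26.44 → 27 more payments.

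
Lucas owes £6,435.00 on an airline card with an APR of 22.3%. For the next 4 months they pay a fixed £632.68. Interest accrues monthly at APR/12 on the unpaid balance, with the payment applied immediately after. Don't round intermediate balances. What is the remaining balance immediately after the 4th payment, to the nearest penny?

£4,324.69

Monthly rate r = 22.3%/12 = 1.85833% = 0.0185833.
Each month: B ← B·(1+r) − £632.68.
Month 1: interest £119.58; balance after payment £5,921.90.
Month 2: interest £110.05; balance after payment £5,399.27.
Month 3: interest £100.34; balance after payment £4,866.93.
Month 4: interest £90.44; balance after payment £4,324.69.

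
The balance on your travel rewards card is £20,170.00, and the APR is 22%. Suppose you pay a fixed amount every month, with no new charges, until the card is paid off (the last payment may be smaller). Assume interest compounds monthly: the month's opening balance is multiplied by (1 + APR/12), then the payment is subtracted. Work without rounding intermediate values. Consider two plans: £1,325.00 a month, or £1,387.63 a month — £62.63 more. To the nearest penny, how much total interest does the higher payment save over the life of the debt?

£194.39

Monthly rate r = 22%/12 = 1.83333% = 0.0183333.
At £1,325.00/mo: n = ⌈−ln(1 − rB₀/P)/ln(1+r)⌉ = 19 payments (last £16.05); total interest = total paid − £20,170.00 = £3,696.05.
At £1,387.63/mo: 18 payments (last £81.95); total interest £3,501.66.
Interest saved = £3,696.05 − £3,501.66 = £194.39.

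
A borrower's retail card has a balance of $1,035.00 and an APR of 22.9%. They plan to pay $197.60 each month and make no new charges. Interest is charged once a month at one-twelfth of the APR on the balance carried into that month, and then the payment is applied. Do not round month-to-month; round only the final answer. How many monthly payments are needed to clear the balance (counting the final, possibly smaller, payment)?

6 months

Monthly rate r = 22.9%/12 = 1.90833% = 0.0190833.
Recurrence: B ← B·(1+r) − $197.60.
Month 1: interest $19.75; balance after payment $857.15.
Month 2: interest $16.36; balance after payment $675.91.
Month 3: interest $12.90; balance after payment $491.21.
Month 4: interest $9.37; balance after payment $302.98.
Month 5: interest $5.78; balance after payment $111.16.
Month 6: interest $2.12; balance after payment $0.00.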